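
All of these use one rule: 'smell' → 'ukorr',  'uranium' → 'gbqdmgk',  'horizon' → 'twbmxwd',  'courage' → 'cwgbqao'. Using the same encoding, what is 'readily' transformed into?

s(18)→u(20) and m(12)→k(10) fit y≡19x+16 (mod 26); the inverse of 19 mod 26 is 11. Each letter's alphabet position (a=0..z=25) is mapped through 19·x+16 mod 26 — an affine cipher.
For readily: r(17)→19·17+16≡1=b; e(4)→19·4+16≡14=o; a(0)→19·0+16≡16=q; d(3)→19·3+16≡21=v; i(8)→19·8+16≡12=m; l(11)→19·11+16≡17=r; y(24)→19·24+16≡4=e (all mod 26).

boqvmre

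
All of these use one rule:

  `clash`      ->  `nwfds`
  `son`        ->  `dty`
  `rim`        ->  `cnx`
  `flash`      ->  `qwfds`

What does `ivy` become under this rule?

ngj

The shift depends on letter class: consonant c→n is +11, but vowel a→f is +5. Two shifts are in play — +5 for a/e/i/o/u, +11 for every other letter.
Applying it to ivy: i(vowel)+5=n, v(cons)+11=g, y(cons)+11=j.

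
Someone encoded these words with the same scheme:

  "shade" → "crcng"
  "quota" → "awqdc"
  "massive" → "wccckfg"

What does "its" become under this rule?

The rule splits by letter class: vowels +2, consonants +10.
On its: i(vowel)+2=k, t(cons)+10=d, s(cons)+10=c.

kdc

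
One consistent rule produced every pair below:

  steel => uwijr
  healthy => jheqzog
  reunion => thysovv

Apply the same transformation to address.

The shift increases by 1 at each position, starting from +2: 2, 3, 4, ….
On address: a+2=c, d+3=g, d+4=h, r+5=w, e+6=k, s+7=z, s+8=a.

cghwkza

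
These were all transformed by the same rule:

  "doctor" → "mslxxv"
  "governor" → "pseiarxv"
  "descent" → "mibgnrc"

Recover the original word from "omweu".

final

A repeating key of period 2 is used — shifts +9, +4 over and over.
Reversing it on omweu: o−9=f, m−4=i, w−9=n, e−4=a, u−9=l.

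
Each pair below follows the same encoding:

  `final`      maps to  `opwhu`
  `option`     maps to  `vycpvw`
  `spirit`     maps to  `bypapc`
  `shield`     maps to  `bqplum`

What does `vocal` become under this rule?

The shift depends on letter class: consonant f→o is +9, but vowel i→p is +7. The rule splits by letter class: vowels +7, consonants +9.
On vocal: v(cons)+9=e, o(vowel)+7=v, c(cons)+9=l, a(vowel)+7=h, l(cons)+9=u.

evlhu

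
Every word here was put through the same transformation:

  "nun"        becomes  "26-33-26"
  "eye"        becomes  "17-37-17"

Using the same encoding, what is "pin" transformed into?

n is letter #14 and maps to 26: an offset of 12. Letters become their 1-based position plus 12 (so a→13, b→14, …).
For pin: p=16→28, i=9→21, n=14→26.

28-21-26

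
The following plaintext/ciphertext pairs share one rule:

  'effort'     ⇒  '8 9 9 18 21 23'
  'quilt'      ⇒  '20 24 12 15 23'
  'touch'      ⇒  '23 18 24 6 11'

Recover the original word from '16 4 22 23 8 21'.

e is letter #5 and maps to 8: an offset of 3. The number is (letter's place in the alphabet, a=1) + 3.
Undoing it on 16 4 22 23 8 21: 16→(16−3)÷1=13=m, 4→(4−3)÷1=1=a, 22→(22−3)÷1=19=s, 23→(23−3)÷1=20=t, 8→(8−3)÷1=5=e, 21→(21−3)÷1=18=r.

master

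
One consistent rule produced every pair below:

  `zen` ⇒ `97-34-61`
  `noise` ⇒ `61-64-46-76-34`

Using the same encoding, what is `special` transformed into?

z(#26)→97 and e(#5)→34: differences scale by 3, so n = 3·pos + 19. The formula is n = 3×(alphabet index, a=1) + 19.
On special: s=19→76, p=16→67, e=5→34, c=3→28, i=9→46, a=1→22, l=12→55.

76-67-34-28-46-22-55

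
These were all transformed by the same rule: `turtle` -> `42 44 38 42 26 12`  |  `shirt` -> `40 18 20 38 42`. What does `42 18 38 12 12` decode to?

t(#20)→42 and u(#21)→44: differences scale by 2, so n = 2·pos + 2. With a=1..z=26, the number is 2·pos + 2.
Decoding 42 18 38 12 12: 42→(42−2)÷2=20=t, 18→(18−2)÷2=8=h, 38→(38−2)÷2=18=r, 12→(12−2)÷2=5=e, 12→(12−2)÷2=5=e.

three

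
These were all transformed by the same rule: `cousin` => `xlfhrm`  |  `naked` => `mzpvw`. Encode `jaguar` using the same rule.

qztfzi

Each pair mirrors across the alphabet (c↔x, o↔l, u↔f): positions sum to 25. This is the alphabet-reversal cipher (Atbash): a becomes z, b becomes y, etc.
On jaguar: j↔q, a↔z, g↔t, u↔f, a↔z, r↔i.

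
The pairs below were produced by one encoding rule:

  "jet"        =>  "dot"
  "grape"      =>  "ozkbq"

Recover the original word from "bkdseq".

The output letters match the input read backwards, each shifted +10: jet reversed is tej. The word is reversed, then every letter is shifted forward by 10.
Decoding bkdseq: shift back: b−10=r, k−10=a, d−10=t, s−10=i, e−10=u, q−10=g → ratiug; then reverse → guitar.

guitar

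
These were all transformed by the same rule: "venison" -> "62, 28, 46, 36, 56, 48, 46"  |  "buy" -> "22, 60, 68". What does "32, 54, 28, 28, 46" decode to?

green

v(#22)→62 and e(#5)→28: differences scale by 2, so n = 2·pos + 18. The formula is n = 2×(alphabet index, a=1) + 18.
Undoing it on 32, 54, 28, 28, 46: 32→(32−18)÷2=7=g, 54→(54−18)÷2=18=r, 28→(28−18)÷2=5=e, 28→(28−18)÷2=5=e, 46→(46−18)÷2=14=n.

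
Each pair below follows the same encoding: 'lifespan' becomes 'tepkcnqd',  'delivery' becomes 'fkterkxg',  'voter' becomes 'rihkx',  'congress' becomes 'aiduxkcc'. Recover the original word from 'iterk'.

olive

Each letter's alphabet position (a=0..z=25) is mapped through 5·x+16 mod 26 — an affine cipher.
Reversing it on iterk: i(8)→21·(8−16)≡14=o; t(19)→21·(19−16)≡11=l; e(4)→21·(4−16)≡8=i; r(17)→21·(17−16)≡21=v; k(10)→21·(10−16)≡4=e (all mod 26).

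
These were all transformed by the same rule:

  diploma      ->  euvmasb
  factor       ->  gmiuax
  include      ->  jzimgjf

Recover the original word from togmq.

Shifts by position in diploma: pos 0: d→e (+1), pos 1: i→u (+12), pos 2: p→v (+6), pos 3: l→m (+1), pos 4: o→a (+12), pos 5: m→s (+6) — repeating every 3. It's a Vigenère-style cipher with numeric key [1,12,6]: position i shifts by key[i mod 3].
Decoding togmq: t−1=s, o−12=c, g−6=a, m−1=l, q−12=e.

scale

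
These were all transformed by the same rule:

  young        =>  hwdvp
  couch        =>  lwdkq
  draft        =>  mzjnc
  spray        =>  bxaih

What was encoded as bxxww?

Shifts by position in young: pos 0: y→h (+9), pos 1: o→w (+8), pos 2: u→d (+9), pos 3: n→v (+8) — repeating every 2. A repeating key of period 2 is used — shifts +9, +8 over and over.
Decoding bxxww: b−9=s, x−8=p, x−9=o, w−8=o, w−9=n.

spoon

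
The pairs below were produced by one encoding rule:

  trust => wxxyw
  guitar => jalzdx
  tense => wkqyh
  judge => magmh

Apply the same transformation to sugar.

vajgu

Shifts by position in trust: pos 0: t→w (+3), pos 1: r→x (+6), pos 2: u→x (+3), pos 3: s→y (+6) — repeating every 2. A repeating key of period 2 is used — shifts +3, +6 over and over.
Applying it to sugar: s+3=v, u+6=a, g+3=j, a+6=g, r+3=u.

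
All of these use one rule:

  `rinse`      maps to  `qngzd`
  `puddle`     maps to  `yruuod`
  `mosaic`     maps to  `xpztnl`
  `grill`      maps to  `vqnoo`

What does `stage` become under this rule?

zitvd

r(17)→q(16) and i(8)→n(13) fit y≡9x+19 (mod 26); the inverse of 9 mod 26 is 3. This is an affine cipher: with a=0,…,z=25, each position x becomes (9x+19) mod 26.
On stage: s(18)→9·18+19≡25=z; t(19)→9·19+19≡8=i; a(0)→9·0+19≡19=t; g(6)→9·6+19≡21=v; e(4)→9·4+19≡3=d (all mod 26).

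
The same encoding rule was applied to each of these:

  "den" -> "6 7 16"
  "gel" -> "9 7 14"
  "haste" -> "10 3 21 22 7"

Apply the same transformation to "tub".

d is letter #4 and maps to 6: an offset of 2. The number is (letter's place in the alphabet, a=1) + 2.
For tub: t=20→22, u=21→23, b=2→4.

22 23 4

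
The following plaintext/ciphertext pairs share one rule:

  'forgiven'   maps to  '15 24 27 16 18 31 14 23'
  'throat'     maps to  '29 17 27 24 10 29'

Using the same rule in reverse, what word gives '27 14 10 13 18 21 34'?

f is letter #6 and maps to 15: an offset of 9. Letters become their 1-based position plus 9 (so a→10, b→11, …).
Reversing it on 27 14 10 13 18 21 34: 27→(27−9)÷1=18=r, 14→(14−9)÷1=5=e, 10→(10−9)÷1=1=a, 13→(13−9)÷1=4=d, 18→(18−9)÷1=9=i, 21→(21−9)÷1=12=l, 34→(34−9)÷1=25=y.

readily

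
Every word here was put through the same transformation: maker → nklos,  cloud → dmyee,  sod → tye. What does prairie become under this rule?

qskssso

The rule splits by letter class: vowels +10, consonants +1.
On prairie: p(cons)+1=q, r(cons)+1=s, a(vowel)+10=k, i(vowel)+10=s, r(cons)+1=s, i(vowel)+10=s, e(vowel)+10=o.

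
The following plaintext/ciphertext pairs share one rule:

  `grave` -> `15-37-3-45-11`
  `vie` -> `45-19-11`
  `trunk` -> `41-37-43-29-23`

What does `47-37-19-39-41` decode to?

wrist

The formula is n = 2×(alphabet index, a=1) + 1.
Decoding 47-37-19-39-41: 47→(47−1)÷2=23=w, 37→(37−1)÷2=18=r, 19→(19−1)÷2=9=i, 39→(39−1)÷2=19=s, 41→(41−1)÷2=20=t.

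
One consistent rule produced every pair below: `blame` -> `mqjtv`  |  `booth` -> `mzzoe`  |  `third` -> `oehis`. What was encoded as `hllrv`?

b(1)→m(12) and l(11)→q(16) fit y≡3x+9 (mod 26); the inverse of 3 mod 26 is 9. This is an affine cipher: with a=0,…,z=25, each position x becomes (3x+9) mod 26.
Undoing it on hllrv: h(7)→9·(7−9)≡8=i; l(11)→9·(11−9)≡18=s; l(11)→9·(11−9)≡18=s; r(17)→9·(17−9)≡20=u; v(21)→9·(21−9)≡4=e (all mod 26).

issue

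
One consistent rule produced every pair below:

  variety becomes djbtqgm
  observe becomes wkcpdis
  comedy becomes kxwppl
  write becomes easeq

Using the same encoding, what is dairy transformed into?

In variety: v→d is +8, a→j is +9, r→b is +10, i→t is +11 — the shift increases by 1 each position. Letter i (0-indexed) is shifted by i+8, so successive shifts are 8, 9, 10, ….
On dairy: d+8=l, a+9=j, i+10=s, r+11=c, y+12=k.

ljsck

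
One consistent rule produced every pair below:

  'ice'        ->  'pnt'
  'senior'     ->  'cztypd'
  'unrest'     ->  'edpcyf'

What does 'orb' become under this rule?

The output letters match the input read backwards, each shifted +11: ice reversed is eci. Two steps: reverse the string, then apply a Caesar shift of +11.
Applying it to orb: reverse → bro; then shift: b+11=m, r+11=c, o+11=z.

mcz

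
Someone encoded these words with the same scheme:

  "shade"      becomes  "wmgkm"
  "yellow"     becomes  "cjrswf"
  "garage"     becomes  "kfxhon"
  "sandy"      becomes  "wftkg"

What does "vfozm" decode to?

raise

In shade: s→w is +4, h→m is +5, a→g is +6, d→k is +7 — the shift increases by 1 each position. Letter i (0-indexed) is shifted by i+4, so successive shifts are 4, 5, 6, ….
Reversing it on vfozm: v−4=r, f−5=a, o−6=i, z−7=s, m−8=e.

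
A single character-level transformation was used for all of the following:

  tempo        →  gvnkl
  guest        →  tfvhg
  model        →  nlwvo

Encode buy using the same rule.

Each pair mirrors across the alphabet (t↔g, e↔v, m↔n): positions sum to 25. Letters are reflected about the middle of the alphabet (position → 25−position): Atbash.
On buy: b↔y, u↔f, y↔b.

yfb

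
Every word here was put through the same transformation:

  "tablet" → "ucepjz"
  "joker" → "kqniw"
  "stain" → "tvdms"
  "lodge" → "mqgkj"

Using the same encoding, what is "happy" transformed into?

icstd

In tablet: t→u is +1, a→c is +2, b→e is +3, l→p is +4 — the shift increases by 1 each position. Letter i (0-indexed) is shifted by i+1, so successive shifts are 1, 2, 3, ….
Applying it to happy: h+1=i, a+2=c, p+3=s, p+4=t, y+5=d.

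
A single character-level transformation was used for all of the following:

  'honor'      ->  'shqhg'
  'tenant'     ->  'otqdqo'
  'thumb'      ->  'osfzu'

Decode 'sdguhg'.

harbor

h(7)→s(18) and o(14)→h(7) fit y≡17x+3 (mod 26); the inverse of 17 mod 26 is 23. Each letter's alphabet position (a=0..z=25) is mapped through 17·x+3 mod 26 — an affine cipher.
Decoding sdguhg: s(18)→23·(18−3)≡7=h; d(3)→23·(3−3)≡0=a; g(6)→23·(6−3)≡17=r; u(20)→23·(20−3)≡1=b; h(7)→23·(7−3)≡14=o; g(6)→23·(6−3)≡17=r (all mod 26).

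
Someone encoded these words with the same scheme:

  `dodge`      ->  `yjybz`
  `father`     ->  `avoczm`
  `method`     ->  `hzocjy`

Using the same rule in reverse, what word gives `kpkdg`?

Every letter moves 21 places later in the alphabet, wrapping around z→a.
Undoing it on kpkdg: k−21=p, p−21=u, k−21=p, d−21=i, g−21=l.

pupil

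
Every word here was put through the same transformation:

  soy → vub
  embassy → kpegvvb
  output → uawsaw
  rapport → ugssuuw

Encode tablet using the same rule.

wgeokw

The shift depends on letter class: consonant s→v is +3, but vowel o→u is +6. Two shifts are in play — +6 for a/e/i/o/u, +3 for every other letter.
On tablet: t(cons)+3=w, a(vowel)+6=g, b(cons)+3=e, l(cons)+3=o, e(vowel)+6=k, t(cons)+3=w.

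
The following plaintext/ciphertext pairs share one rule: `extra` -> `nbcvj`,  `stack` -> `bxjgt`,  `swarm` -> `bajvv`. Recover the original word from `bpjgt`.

The shifts repeat in a cycle of length 2: positions 0,1,… shift by +9, +4, then the pattern repeats.
Decoding bpjgt: b−9=s, p−4=l, j−9=a, g−4=c, t−9=k.

slack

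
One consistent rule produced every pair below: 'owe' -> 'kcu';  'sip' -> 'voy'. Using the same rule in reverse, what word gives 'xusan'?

The output letters match the input read backwards, each shifted +6: owe reversed is ewo. Read the word backwards and shift each letter +6.
Decoding xusan: shift back: x−6=r, u−6=o, s−6=m, a−6=u, n−6=h → romuh; then reverse → humor.

humor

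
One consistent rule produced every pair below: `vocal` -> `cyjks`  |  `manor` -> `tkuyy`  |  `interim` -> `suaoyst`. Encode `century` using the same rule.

The rule splits by letter class: vowels +10, consonants +7.
On century: c(cons)+7=j, e(vowel)+10=o, n(cons)+7=u, t(cons)+7=a, u(vowel)+10=e, r(cons)+7=y, y(cons)+7=f.

jouaeyf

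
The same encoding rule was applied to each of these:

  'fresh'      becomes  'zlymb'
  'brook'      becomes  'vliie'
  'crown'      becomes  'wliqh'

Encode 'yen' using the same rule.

syh

Compare letters: f→z is +20, r→l is +20, e→y is +20 — a constant shift. It's a constant shift of +20 (ROT20).
For yen: y+20=s, e+20=y, n+20=h.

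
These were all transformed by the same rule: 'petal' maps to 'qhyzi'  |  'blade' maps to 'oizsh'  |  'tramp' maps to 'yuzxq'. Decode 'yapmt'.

Each letter's alphabet position (a=0..z=25) is mapped through 15·x+25 mod 26 — an affine cipher.
Undoing it on yapmt: y(24)→7·(24−25)≡19=t; a(0)→7·(0−25)≡7=h; p(15)→7·(15−25)≡8=i; m(12)→7·(12−25)≡13=n; t(19)→7·(19−25)≡10=k (all mod 26).

think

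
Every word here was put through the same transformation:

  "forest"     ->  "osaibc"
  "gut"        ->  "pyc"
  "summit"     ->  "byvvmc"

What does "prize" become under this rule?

The shift depends on letter class: consonant f→o is +9, but vowel o→s is +4. Two shifts are in play — +4 for a/e/i/o/u, +9 for every other letter.
For prize: p(cons)+9=y, r(cons)+9=a, i(vowel)+4=m, z(cons)+9=i, e(vowel)+4=i.

yamii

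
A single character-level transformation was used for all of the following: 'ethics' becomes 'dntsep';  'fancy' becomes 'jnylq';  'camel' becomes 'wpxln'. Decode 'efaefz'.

The output letters match the input read backwards, each shifted +11: ethics reversed is scihte. Two steps: reverse the string, then apply a Caesar shift of +11.
Undoing it on efaefz: shift back: e−11=t, f−11=u, a−11=p, e−11=t, f−11=u, z−11=o → tuptuo; then reverse → output.

output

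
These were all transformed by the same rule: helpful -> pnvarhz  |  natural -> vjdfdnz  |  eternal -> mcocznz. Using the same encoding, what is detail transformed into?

Each letter shifts forward by (position + 8), i.e. 8, 9, 10, … — the shift grows by one for each successive letter.
For detail: d+8=l, e+9=n, t+10=d, a+11=l, i+12=u, l+13=y.

lndluy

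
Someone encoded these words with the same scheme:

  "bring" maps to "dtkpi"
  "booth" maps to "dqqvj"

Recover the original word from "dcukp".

basin

Compare letters: b→d is +2, r→t is +2, i→k is +2 — a constant shift. It's a constant shift of +2 (ROT2).
Undoing it on dcukp: d−2=b, c−2=a, u−2=s, k−2=i, p−2=n.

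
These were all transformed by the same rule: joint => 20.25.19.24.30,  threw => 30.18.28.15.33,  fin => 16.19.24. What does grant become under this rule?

17.28.11.24.30

j is letter #10 and maps to 20: an offset of 10. Letters become their 1-based position plus 10 (so a→11, b→12, …).
On grant: g=7→17, r=18→28, a=1→11, n=14→24, t=20→30.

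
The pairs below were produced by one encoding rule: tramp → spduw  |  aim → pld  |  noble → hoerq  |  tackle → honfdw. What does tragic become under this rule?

Two steps: reverse the string, then apply a Caesar shift of +3.
On tragic: reverse → cigart; then shift: c+3=f, i+3=l, g+3=j, a+3=d, r+3=u, t+3=w.

fljduw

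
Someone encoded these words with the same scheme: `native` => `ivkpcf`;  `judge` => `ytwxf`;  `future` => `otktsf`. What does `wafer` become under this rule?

n(13)→i(8) and a(0)→v(21) fit y≡9x+21 (mod 26); the inverse of 9 mod 26 is 3. Each letter's alphabet position (a=0..z=25) is mapped through 9·x+21 mod 26 — an affine cipher.
Applying it to wafer: w(22)→9·22+21≡11=l; a(0)→9·0+21≡21=v; f(5)→9·5+21≡14=o; e(4)→9·4+21≡5=f; r(17)→9·17+21≡18=s (all mod 26).

lvofs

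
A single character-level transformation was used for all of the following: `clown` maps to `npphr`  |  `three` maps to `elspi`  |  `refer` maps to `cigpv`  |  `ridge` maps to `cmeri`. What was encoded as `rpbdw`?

Shifts by position in clown: pos 0: c→n (+11), pos 1: l→p (+4), pos 2: o→p (+1), pos 3: w→h (+11), pos 4: n→r (+4) — repeating every 3. It's a Vigenère-style cipher with numeric key [11,4,1]: position i shifts by key[i mod 3].
Decoding rpbdw: r−11=g, p−4=l, b−1=a, d−11=s, w−4=s.

glass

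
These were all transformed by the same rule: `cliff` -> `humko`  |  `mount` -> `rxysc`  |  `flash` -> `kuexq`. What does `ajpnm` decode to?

valid

Shifts by position in cliff: pos 0: c→h (+5), pos 1: l→u (+9), pos 2: i→m (+4), pos 3: f→k (+5), pos 4: f→o (+9) — repeating every 3. The shifts repeat in a cycle of length 3: positions 0,1,… shift by +5, +9, +4, then the pattern repeats.
Undoing it on ajpnm: a−5=v, j−9=a, p−4=l, n−5=i, m−9=d.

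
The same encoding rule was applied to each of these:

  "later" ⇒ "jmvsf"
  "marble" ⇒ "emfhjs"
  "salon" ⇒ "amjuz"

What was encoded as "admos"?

l(11)→j(9) and a(0)→m(12) fit y≡21x+12 (mod 26); the inverse of 21 mod 26 is 5. Treating letters as 0–25, the rule is x ↦ 21x + 12 (mod 26).
Undoing it on admos: a(0)→5·(0−12)≡18=s; d(3)→5·(3−12)≡7=h; m(12)→5·(12−12)≡0=a; o(14)→5·(14−12)≡10=k; s(18)→5·(18−12)≡4=e (all mod 26).

shake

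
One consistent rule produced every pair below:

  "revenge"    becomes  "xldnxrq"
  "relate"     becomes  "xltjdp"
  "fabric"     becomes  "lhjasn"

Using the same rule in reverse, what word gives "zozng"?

threw

Letter i (0-indexed) is shifted by i+6, so successive shifts are 6, 7, 8, ….
Decoding zozng: z−6=t, o−7=h, z−8=r, n−9=e, g−10=w.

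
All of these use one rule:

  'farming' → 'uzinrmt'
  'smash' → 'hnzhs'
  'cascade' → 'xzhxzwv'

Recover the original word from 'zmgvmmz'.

Each pair mirrors across the alphabet (f↔u, a↔z, r↔i): positions sum to 25. Each letter is replaced by its mirror in the alphabet: a↔z, b↔y, c↔x, and so on (the Atbash cipher).
Undoing it on zmgvmmz: z↔a, m↔n, g↔t, v↔e, m↔n, m↔n, z↔a.

antenna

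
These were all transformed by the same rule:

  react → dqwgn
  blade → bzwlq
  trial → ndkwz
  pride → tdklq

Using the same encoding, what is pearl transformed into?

tqwdz

Each letter's alphabet position (a=0..z=25) is mapped through 5·x+22 mod 26 — an affine cipher.
For pearl: p(15)→5·15+22≡19=t; e(4)→5·4+22≡16=q; a(0)→5·0+22≡22=w; r(17)→5·17+22≡3=d; l(11)→5·11+22≡25=z (all mod 26).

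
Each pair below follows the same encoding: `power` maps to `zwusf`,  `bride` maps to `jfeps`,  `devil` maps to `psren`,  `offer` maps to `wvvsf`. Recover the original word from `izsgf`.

spear

This is an affine cipher: with a=0,…,z=25, each position x becomes (3x+6) mod 26.
Reversing it on izsgf: i(8)→9·(8−6)≡18=s; z(25)→9·(25−6)≡15=p; s(18)→9·(18−6)≡4=e; g(6)→9·(6−6)≡0=a; f(5)→9·(5−6)≡17=r (all mod 26).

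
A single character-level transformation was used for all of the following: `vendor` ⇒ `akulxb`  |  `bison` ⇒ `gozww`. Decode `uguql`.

The shift increases by 1 at each position, starting from +5: 5, 6, 7, ….
Undoing it on uguql: u−5=p, g−6=a, u−7=n, q−8=i, l−9=c.

panic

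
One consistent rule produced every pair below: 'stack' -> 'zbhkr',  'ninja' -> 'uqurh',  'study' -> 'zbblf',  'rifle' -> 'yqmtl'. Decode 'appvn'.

Shifts by position in stack: pos 0: s→z (+7), pos 1: t→b (+8), pos 2: a→h (+7), pos 3: c→k (+8) — repeating every 2. A repeating key of period 2 is used — shifts +7, +8 over and over.
Decoding appvn: a−7=t, p−8=h, p−7=i, v−8=n, n−7=g.

thing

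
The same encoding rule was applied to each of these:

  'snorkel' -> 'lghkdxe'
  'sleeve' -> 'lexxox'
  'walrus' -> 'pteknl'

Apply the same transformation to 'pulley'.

ineexr

Compare letters: s→l is +19, n→g is +19, o→h is +19 — a constant shift. This is a Caesar cipher with shift 19.
On pulley: p+19=i, u+19=n, l+19=e, l+19=e, e+19=x, y+19=r.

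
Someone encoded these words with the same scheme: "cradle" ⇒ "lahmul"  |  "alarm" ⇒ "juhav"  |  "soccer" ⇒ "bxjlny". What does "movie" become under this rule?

The shifts repeat in a cycle of length 3: positions 0,1,… shift by +9, +9, +7, then the pattern repeats.
Applying it to movie: m+9=v, o+9=x, v+7=c, i+9=r, e+9=n.

vxcrn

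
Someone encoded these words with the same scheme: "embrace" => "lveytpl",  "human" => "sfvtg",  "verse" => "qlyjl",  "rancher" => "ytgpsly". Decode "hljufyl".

gesture

e(4)→l(11) and m(12)→v(21) fit y≡11x+19 (mod 26); the inverse of 11 mod 26 is 19. Treating letters as 0–25, the rule is x ↦ 11x + 19 (mod 26).
Reversing it on hljufyl: h(7)→19·(7−19)≡6=g; l(11)→19·(11−19)≡4=e; j(9)→19·(9−19)≡18=s; u(20)→19·(20−19)≡19=t; f(5)→19·(5−19)≡20=u; y(24)→19·(24−19)≡17=r; l(11)→19·(11−19)≡4=e (all mod 26).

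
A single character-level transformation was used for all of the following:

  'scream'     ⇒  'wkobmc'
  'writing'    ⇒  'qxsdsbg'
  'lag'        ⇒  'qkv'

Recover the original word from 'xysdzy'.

option

The output letters match the input read backwards, each shifted +10: scream reversed is maercs. Read the word backwards and shift each letter +10.
Reversing it on xysdzy: shift back: x−10=n, y−10=o, s−10=i, d−10=t, z−10=p, y−10=o → noitpo; then reverse → option.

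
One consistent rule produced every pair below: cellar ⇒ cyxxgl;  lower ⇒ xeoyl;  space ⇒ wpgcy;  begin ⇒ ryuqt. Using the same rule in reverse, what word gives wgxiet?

c(2)→c(2) and e(4)→y(24) fit y≡11x+6 (mod 26); the inverse of 11 mod 26 is 19. Each letter's alphabet position (a=0..z=25) is mapped through 11·x+6 mod 26 — an affine cipher.
Decoding wgxiet: w(22)→19·(22−6)≡18=s; g(6)→19·(6−6)≡0=a; x(23)→19·(23−6)≡11=l; i(8)→19·(8−6)≡12=m; e(4)→19·(4−6)≡14=o; t(19)→19·(19−6)≡13=n (all mod 26).

salmon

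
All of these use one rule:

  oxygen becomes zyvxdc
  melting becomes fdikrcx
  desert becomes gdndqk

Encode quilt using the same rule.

thrik

o(14)→z(25) and x(23)→y(24) fit y≡23x+15 (mod 26); the inverse of 23 mod 26 is 17. Treating letters as 0–25, the rule is x ↦ 23x + 15 (mod 26).
On quilt: q(16)→23·16+15≡19=t; u(20)→23·20+15≡7=h; i(8)→23·8+15≡17=r; l(11)→23·11+15≡8=i; t(19)→23·19+15≡10=k (all mod 26).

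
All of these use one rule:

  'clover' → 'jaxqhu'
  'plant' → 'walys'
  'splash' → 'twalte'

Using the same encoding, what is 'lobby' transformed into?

Treating letters as 0–25, the rule is x ↦ 25x + 11 (mod 26).
Applying it to lobby: l(11)→25·11+11≡0=a; o(14)→25·14+11≡23=x; b(1)→25·1+11≡10=k; b(1)→25·1+11≡10=k; y(24)→25·24+11≡13=n (all mod 26).

axkkn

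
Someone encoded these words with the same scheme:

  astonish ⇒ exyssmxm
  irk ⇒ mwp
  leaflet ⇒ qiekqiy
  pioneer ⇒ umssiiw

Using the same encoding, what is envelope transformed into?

isaiqsui

The rule splits by letter class: vowels +4, consonants +5.
Applying it to envelope: e(vowel)+4=i, n(cons)+5=s, v(cons)+5=a, e(vowel)+4=i, l(cons)+5=q, o(vowel)+4=s, p(cons)+5=u, e(vowel)+4=i.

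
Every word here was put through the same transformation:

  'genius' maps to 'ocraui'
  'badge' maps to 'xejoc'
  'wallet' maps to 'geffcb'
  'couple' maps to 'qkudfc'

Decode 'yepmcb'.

This is an affine cipher: with a=0,…,z=25, each position x becomes (19x+4) mod 26.
Reversing it on yepmcb: y(24)→11·(24−4)≡12=m; e(4)→11·(4−4)≡0=a; p(15)→11·(15−4)≡17=r; m(12)→11·(12−4)≡10=k; c(2)→11·(2−4)≡4=e; b(1)→11·(1−4)≡19=t (all mod 26).

market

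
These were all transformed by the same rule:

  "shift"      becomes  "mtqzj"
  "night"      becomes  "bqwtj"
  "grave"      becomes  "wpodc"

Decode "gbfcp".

This is an affine cipher: with a=0,…,z=25, each position x becomes (23x+14) mod 26.
Decoding gbfcp: g(6)→17·(6−14)≡20=u; b(1)→17·(1−14)≡13=n; f(5)→17·(5−14)≡3=d; c(2)→17·(2−14)≡4=e; p(15)→17·(15−14)≡17=r (all mod 26).

under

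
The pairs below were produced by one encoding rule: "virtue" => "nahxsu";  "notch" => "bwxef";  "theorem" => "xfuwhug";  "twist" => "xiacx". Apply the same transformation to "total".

v(21)→n(13) and i(8)→a(0) fit y≡21x+14 (mod 26); the inverse of 21 mod 26 is 5. Treating letters as 0–25, the rule is x ↦ 21x + 14 (mod 26).
For total: t(19)→21·19+14≡23=x; o(14)→21·14+14≡22=w; t(19)→21·19+14≡23=x; a(0)→21·0+14≡14=o; l(11)→21·11+14≡11=l (all mod 26).

xwxol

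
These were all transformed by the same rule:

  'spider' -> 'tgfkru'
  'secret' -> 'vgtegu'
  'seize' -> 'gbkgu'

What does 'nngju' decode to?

The output letters match the input read backwards, each shifted +2: spider reversed is redips. Read the word backwards and shift each letter +2.
Decoding nngju: shift back: n−2=l, n−2=l, g−2=e, j−2=h, u−2=s → llehs; then reverse → shell.

shell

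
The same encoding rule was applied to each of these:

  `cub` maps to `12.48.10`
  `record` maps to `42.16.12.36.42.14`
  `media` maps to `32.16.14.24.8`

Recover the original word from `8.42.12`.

arc

c(#3)→12 and u(#21)→48: differences scale by 2, so n = 2·pos + 6. With a=1..z=26, the number is 2·pos + 6.
Undoing it on 8.42.12: 8→(8−6)÷2=1=a, 42→(42−6)÷2=18=r, 12→(12−6)÷2=3=c.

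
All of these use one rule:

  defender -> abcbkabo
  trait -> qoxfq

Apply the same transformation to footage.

cllqxdb

This is a Caesar cipher with shift 23.
Applying it to footage: f+23=c, o+23=l, o+23=l, t+23=q, a+23=x, g+23=d, e+23=b.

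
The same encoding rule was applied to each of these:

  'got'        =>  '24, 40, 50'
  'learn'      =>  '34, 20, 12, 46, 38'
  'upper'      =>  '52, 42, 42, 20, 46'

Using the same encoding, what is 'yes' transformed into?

g(#7)→24 and o(#15)→40: differences scale by 2, so n = 2·pos + 10. The formula is n = 2×(alphabet index, a=1) + 10.
On yes: y=25→60, e=5→20, s=19→48.

60, 20, 48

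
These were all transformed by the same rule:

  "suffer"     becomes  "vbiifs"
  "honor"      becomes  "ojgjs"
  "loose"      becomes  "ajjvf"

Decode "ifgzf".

fence

s(18)→v(21) and u(20)→b(1) fit y≡3x+19 (mod 26); the inverse of 3 mod 26 is 9. Each letter's alphabet position (a=0..z=25) is mapped through 3·x+19 mod 26 — an affine cipher.
Decoding ifgzf: i(8)→9·(8−19)≡5=f; f(5)→9·(5−19)≡4=e; g(6)→9·(6−19)≡13=n; z(25)→9·(25−19)≡2=c; f(5)→9·(5−19)≡4=e (all mod 26).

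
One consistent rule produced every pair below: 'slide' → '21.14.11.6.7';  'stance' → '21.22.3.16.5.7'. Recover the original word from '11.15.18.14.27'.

imply

s is letter #19 and maps to 21: an offset of 2. Each letter is replaced by its alphabet position (a=1..z=26) + 2.
Decoding 11.15.18.14.27: 11→(11−2)÷1=9=i, 15→(15−2)÷1=13=m, 18→(18−2)÷1=16=p, 14→(14−2)÷1=12=l, 27→(27−2)÷1=25=y.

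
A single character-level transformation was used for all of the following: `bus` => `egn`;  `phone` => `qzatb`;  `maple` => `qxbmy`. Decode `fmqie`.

The output letters match the input read backwards, each shifted +12: bus reversed is sub. Two steps: reverse the string, then apply a Caesar shift of +12.
Decoding fmqie: shift back: f−12=t, m−12=a, q−12=e, i−12=w, e−12=s → taews; then reverse → sweat.

sweat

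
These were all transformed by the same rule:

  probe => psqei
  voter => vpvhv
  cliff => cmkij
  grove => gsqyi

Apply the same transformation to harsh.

In probe: p→p is +0, r→s is +1, o→q is +2, b→e is +3 — the shift increases by 1 each position. Letter i (0-indexed) is shifted by i+0, so successive shifts are 0, 1, 2, ….
For harsh: h+0=h, a+1=b, r+2=t, s+3=v, h+4=l.

hbtvl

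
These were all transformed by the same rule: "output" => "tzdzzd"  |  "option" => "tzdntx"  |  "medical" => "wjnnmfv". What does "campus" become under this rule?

mfwzzc

The shift depends on letter class: consonant t→d is +10, but vowel o→t is +5. Vowels shift forward by 5 and consonants shift forward by 10.
On campus: c(cons)+10=m, a(vowel)+5=f, m(cons)+10=w, p(cons)+10=z, u(vowel)+5=z, s(cons)+10=c.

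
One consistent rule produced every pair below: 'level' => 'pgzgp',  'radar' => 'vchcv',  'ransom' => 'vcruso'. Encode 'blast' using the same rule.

Shifts by position in level: pos 0: l→p (+4), pos 1: e→g (+2), pos 2: v→z (+4), pos 3: e→g (+2) — repeating every 2. It's a Vigenère-style cipher with numeric key [4,2]: position i shifts by key[i mod 2].
On blast: b+4=f, l+2=n, a+4=e, s+2=u, t+4=x.

fneux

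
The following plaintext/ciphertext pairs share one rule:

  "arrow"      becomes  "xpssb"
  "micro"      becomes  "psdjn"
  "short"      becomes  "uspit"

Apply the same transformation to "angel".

mfhob

The word is reversed, then every letter is shifted forward by 1.
On angel: reverse → legna; then shift: l+1=m, e+1=f, g+1=h, n+1=o, a+1=b.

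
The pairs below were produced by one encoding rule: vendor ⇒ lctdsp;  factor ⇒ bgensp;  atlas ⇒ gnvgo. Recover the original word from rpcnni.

This is an affine cipher: with a=0,…,z=25, each position x becomes (25x+6) mod 26.
Decoding rpcnni: r(17)→25·(17−6)≡15=p; p(15)→25·(15−6)≡17=r; c(2)→25·(2−6)≡4=e; n(13)→25·(13−6)≡19=t; n(13)→25·(13−6)≡19=t; i(8)→25·(8−6)≡24=y (all mod 26).

pretty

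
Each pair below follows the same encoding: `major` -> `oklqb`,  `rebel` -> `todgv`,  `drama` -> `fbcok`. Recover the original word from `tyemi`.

rocky

It's a Vigenère-style cipher with numeric key [2,10,2]: position i shifts by key[i mod 3].
Reversing it on tyemi: t−2=r, y−10=o, e−2=c, m−2=k, i−10=y.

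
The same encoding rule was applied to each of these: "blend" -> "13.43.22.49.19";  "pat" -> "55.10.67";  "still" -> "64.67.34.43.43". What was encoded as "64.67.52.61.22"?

store

b(#2)→13 and l(#12)→43: differences scale by 3, so n = 3·pos + 7. With a=1..z=26, the number is 3·pos + 7.
Reversing it on 64.67.52.61.22: 64→(64−7)÷3=19=s, 67→(67−7)÷3=20=t, 52→(52−7)÷3=15=o, 61→(61−7)÷3=18=r, 22→(22−7)÷3=5=e.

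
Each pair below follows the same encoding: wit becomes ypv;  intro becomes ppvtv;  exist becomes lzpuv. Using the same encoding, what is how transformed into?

jvy

The shift depends on letter class: consonant w→y is +2, but vowel i→p is +7. Vowels shift forward by 7 and consonants shift forward by 2.
For how: h(cons)+2=j, o(vowel)+7=v, w(cons)+2=y.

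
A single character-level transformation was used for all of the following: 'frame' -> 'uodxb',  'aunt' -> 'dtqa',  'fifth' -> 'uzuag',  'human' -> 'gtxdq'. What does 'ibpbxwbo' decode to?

december

f(5)→u(20) and r(17)→o(14) fit y≡19x+3 (mod 26); the inverse of 19 mod 26 is 11. This is an affine cipher: with a=0,…,z=25, each position x becomes (19x+3) mod 26.
Decoding ibpbxwbo: i(8)→11·(8−3)≡3=d; b(1)→11·(1−3)≡4=e; p(15)→11·(15−3)≡2=c; b(1)→11·(1−3)≡4=e; x(23)→11·(23−3)≡12=m; w(22)→11·(22−3)≡1=b; b(1)→11·(1−3)≡4=e; o(14)→11·(14−3)≡17=r (all mod 26).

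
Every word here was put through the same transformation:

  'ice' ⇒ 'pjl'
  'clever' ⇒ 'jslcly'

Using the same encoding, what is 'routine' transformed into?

yvbapul

Every letter moves 7 places later in the alphabet, wrapping around z→a.
For routine: r+7=y, o+7=v, u+7=b, t+7=a, i+7=p, n+7=u, e+7=l.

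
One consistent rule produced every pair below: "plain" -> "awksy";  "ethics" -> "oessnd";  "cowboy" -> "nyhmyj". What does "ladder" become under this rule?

wkoooc

The shift depends on letter class: consonant p→a is +11, but vowel a→k is +10. Two shifts are in play — +10 for a/e/i/o/u, +11 for every other letter.
On ladder: l(cons)+11=w, a(vowel)+10=k, d(cons)+11=o, d(cons)+11=o, e(vowel)+10=o, r(cons)+11=c.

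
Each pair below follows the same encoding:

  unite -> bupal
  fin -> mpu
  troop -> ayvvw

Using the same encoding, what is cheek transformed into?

Compare letters: u→b is +7, n→u is +7, i→p is +7 — a constant shift. This is a Caesar cipher with shift 7.
Applying it to cheek: c+7=j, h+7=o, e+7=l, e+7=l, k+7=r.

jollr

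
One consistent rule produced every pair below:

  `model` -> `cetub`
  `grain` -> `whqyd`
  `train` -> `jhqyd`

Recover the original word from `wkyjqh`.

guitar

Compare letters: m→c is +16, o→e is +16, d→t is +16 — a constant shift. It's a constant shift of +16 (ROT16).
Undoing it on wkyjqh: w−16=g, k−16=u, y−16=i, j−16=t, q−16=a, h−16=r.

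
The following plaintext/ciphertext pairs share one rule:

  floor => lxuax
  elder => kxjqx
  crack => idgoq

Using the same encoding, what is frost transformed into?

lduez

Shifts by position in floor: pos 0: f→l (+6), pos 1: l→x (+12), pos 2: o→u (+6), pos 3: o→a (+12) — repeating every 2. The shifts repeat in a cycle of length 2: positions 0,1,… shift by +6, +12, then the pattern repeats.
Applying it to frost: f+6=l, r+12=d, o+6=u, s+12=e, t+6=z.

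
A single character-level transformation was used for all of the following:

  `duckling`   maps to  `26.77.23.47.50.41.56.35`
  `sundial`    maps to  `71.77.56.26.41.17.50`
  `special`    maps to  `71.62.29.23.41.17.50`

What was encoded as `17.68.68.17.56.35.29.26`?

d(#4)→26 and u(#21)→77: differences scale by 3, so n = 3·pos + 14. With a=1..z=26, the number is 3·pos + 14.
Decoding 17.68.68.17.56.35.29.26: 17→(17−14)÷3=1=a, 68→(68−14)÷3=18=r, 68→(68−14)÷3=18=r, 17→(17−14)÷3=1=a, 56→(56−14)÷3=14=n, 35→(35−14)÷3=7=g, 29→(29−14)÷3=5=e, 26→(26−14)÷3=4=d.

arranged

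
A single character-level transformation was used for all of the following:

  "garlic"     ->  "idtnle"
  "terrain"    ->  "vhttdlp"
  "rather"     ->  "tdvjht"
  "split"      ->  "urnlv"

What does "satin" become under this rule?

udvlp

The shift depends on letter class: consonant g→i is +2, but vowel a→d is +3. Two shifts are in play — +3 for a/e/i/o/u, +2 for every other letter.
On satin: s(cons)+2=u, a(vowel)+3=d, t(cons)+2=v, i(vowel)+3=l, n(cons)+2=p.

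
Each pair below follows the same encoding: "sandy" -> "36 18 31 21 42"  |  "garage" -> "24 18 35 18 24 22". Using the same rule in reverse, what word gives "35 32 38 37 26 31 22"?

s is letter #19 and maps to 36: an offset of 17. Each letter is replaced by its alphabet position (a=1..z=26) + 17.
Undoing it on 35 32 38 37 26 31 22: 35→(35−17)÷1=18=r, 32→(32−17)÷1=15=o, 38→(38−17)÷1=21=u, 37→(37−17)÷1=20=t, 26→(26−17)÷1=9=i, 31→(31−17)÷1=14=n, 22→(22−17)÷1=5=e.

routine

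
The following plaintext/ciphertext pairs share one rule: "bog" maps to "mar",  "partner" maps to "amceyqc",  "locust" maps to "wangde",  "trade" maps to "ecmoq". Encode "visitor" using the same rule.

gudueac

Vowels shift forward by 12 and consonants shift forward by 11.
On visitor: v(cons)+11=g, i(vowel)+12=u, s(cons)+11=d, i(vowel)+12=u, t(cons)+11=e, o(vowel)+12=a, r(cons)+11=c.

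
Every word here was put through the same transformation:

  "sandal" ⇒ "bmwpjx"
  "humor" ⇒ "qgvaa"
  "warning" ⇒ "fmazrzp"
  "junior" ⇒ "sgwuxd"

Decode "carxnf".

toilet

Shifts by position in sandal: pos 0: s→b (+9), pos 1: a→m (+12), pos 2: n→w (+9), pos 3: d→p (+12) — repeating every 2. A repeating key of period 2 is used — shifts +9, +12 over and over.
Reversing it on carxnf: c−9=t, a−12=o, r−9=i, x−12=l, n−9=e, f−12=t.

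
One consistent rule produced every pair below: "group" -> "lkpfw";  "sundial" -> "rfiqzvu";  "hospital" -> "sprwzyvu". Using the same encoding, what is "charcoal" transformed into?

g(6)→l(11) and r(17)→k(10) fit y≡7x+21 (mod 26); the inverse of 7 mod 26 is 15. This is an affine cipher: with a=0,…,z=25, each position x becomes (7x+21) mod 26.
For charcoal: c(2)→7·2+21≡9=j; h(7)→7·7+21≡18=s; a(0)→7·0+21≡21=v; r(17)→7·17+21≡10=k; c(2)→7·2+21≡9=j; o(14)→7·14+21≡15=p; a(0)→7·0+21≡21=v; l(11)→7·11+21≡20=u (all mod 26).

jsvkjpvu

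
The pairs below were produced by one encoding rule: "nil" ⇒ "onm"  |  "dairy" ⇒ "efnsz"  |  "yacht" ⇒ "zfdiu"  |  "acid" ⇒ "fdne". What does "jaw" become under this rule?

kfx

The shift depends on letter class: consonant n→o is +1, but vowel i→n is +5. Two shifts are in play — +5 for a/e/i/o/u, +1 for every other letter.
On jaw: j(cons)+1=k, a(vowel)+5=f, w(cons)+1=x.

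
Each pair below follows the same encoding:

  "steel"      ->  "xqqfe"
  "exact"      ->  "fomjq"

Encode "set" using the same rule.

fqe

The output letters match the input read backwards, each shifted +12: steel reversed is leets. The word is reversed, then every letter is shifted forward by 12.
For set: reverse → tes; then shift: t+12=f, e+12=q, s+12=e.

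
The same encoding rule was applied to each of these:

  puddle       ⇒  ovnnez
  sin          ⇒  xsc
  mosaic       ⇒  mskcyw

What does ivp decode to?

The output letters match the input read backwards, each shifted +10: puddle reversed is elddup. The word is reversed, then every letter is shifted forward by 10.
Undoing it on ivp: shift back: i−10=y, v−10=l, p−10=f → ylf; then reverse → fly.

fly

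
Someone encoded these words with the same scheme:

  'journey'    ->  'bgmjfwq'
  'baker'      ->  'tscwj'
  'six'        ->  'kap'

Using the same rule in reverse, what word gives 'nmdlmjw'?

Compare letters: j→b is +18, o→g is +18, u→m is +18 — a constant shift. It's a constant shift of +18 (ROT18).
Reversing it on nmdlmjw: n−18=v, m−18=u, d−18=l, l−18=t, m−18=u, j−18=r, w−18=e.

vulture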